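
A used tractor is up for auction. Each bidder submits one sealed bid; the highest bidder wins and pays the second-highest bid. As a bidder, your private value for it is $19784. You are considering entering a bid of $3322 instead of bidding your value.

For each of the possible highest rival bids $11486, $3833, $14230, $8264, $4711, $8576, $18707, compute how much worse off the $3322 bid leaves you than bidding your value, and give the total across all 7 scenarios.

$68681

The deviation costs you only when the competing bid falls strictly between $3322 and $19784; elsewhere both bids give the same outcome.
$11486: truthful payoff $8298, deviation payoff $0 → loss $8298.
$3833: truthful payoff $15951, deviation payoff $0 → loss $15951.
$14230: truthful payoff $5554, deviation payoff $0 → loss $5554.
$8264: truthful payoff $11520, deviation payoff $0 → loss $11520.
$4711: truthful payoff $15073, deviation payoff $0 → loss $15073.
$8576: truthful payoff $11208, deviation payoff $0 → loss $11208.
$18707: truthful payoff $1077, deviation payoff $0 → loss $1077.
Total loss = $8298 + $15951 + $5554 + $11520 + $15073 + $11208 + $1077 = $68681.
In a second-price auction your bid sets only whether you win, not what you pay, so bidding your true value is weakly dominant.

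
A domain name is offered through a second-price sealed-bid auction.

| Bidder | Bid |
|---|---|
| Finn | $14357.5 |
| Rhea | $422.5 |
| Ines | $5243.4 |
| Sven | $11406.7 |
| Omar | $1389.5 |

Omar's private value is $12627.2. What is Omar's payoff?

Highest bid: Finn at $14357.5, so Finn wins.
Second-highest bid: Sven at $11406.7 — that is the price the winner pays.
Omar did not win, so Omar pays nothing and receives nothing: payoff $0.

$0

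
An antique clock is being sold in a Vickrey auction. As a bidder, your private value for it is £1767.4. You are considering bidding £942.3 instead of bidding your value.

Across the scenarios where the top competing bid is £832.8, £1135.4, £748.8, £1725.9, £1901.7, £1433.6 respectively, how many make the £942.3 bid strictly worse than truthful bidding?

The deviation hurts exactly when the highest competing bid lies strictly between £942.3 and £1767.4 — underbidding then forfeits a profitable win.
£832.8: below both → same outcome either way.
£1135.4: inside the interval → strictly worse (loss £632).
£748.8: below both → same outcome either way.
£1725.9: inside the interval → strictly worse (loss £41.5).
£1901.7: above both → same outcome either way.
£1433.6: inside the interval → strictly worse (loss £333.8).
Count: 3.

3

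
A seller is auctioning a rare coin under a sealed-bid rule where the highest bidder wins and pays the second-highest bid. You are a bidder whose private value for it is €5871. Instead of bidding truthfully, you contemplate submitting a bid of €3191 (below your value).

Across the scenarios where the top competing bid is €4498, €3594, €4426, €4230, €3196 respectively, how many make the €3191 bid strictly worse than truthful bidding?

5

The deviation hurts exactly when the highest competing bid lies strictly between €3191 and €5871 — underbidding then forfeits a profitable win.
€4498: inside the interval → strictly worse (loss €1373).
€3594: inside the interval → strictly worse (loss €2277).
€4426: inside the interval → strictly worse (loss €1445).
€4230: inside the interval → strictly worse (loss €1641).
€3196: inside the interval → strictly worse (loss €2675).
Count: 5.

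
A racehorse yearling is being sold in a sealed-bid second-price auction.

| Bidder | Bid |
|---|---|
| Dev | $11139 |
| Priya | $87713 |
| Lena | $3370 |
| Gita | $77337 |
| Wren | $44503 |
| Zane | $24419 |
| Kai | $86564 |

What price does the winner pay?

$86564

Highest bid: Priya at $87713, so Priya wins.
Second-highest bid: Kai at $86564 — that is the price the winner pays.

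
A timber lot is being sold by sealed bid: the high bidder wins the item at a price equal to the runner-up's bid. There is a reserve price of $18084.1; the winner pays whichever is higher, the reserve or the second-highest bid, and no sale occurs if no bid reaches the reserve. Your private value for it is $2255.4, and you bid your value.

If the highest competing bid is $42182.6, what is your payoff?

$0

Your bid $2255.4 is below the highest competing bid $42182.6, so you lose. Payoff $0.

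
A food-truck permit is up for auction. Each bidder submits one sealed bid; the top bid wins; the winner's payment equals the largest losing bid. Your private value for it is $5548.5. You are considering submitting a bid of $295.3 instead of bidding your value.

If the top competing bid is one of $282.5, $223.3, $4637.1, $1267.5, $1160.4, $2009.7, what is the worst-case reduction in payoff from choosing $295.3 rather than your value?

$4388.1

$282.5: same outcome either way → loss $0.
$223.3: same outcome either way → loss $0.
$4637.1: truthful gives $911.4, deviation gives $0 → loss $911.4.
$1267.5: truthful gives $4281, deviation gives $0 → loss $4281.
$1160.4: truthful gives $4388.1, deviation gives $0 → loss $4388.1.
$2009.7: truthful gives $3538.8, deviation gives $0 → loss $3538.8.
Maximum loss: $4388.1.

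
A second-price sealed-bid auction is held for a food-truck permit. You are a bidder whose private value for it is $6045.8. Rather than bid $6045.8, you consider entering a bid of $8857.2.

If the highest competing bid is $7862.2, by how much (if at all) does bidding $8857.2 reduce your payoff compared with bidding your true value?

Bidding your value $6045.8: you lose (since $6045.8 < $7862.2). Payoff $0.
Bidding $8857.2: you win and pay $7862.2. Payoff $6045.8 − $7862.2 = −$1816.4.
The competing bid $7862.2 lies between your value and your inflated bid, so overbidding wins an item priced above your value.
Loss from deviating = $0 − (−$1816.4) = $1816.4.

$1816.4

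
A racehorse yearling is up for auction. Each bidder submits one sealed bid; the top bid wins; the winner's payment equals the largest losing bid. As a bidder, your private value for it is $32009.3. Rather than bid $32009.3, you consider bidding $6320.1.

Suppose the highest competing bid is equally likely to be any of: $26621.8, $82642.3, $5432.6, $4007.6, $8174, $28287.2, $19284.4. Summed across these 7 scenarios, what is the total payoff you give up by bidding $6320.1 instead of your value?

The deviation costs you only when the competing bid falls strictly between $6320.1 and $32009.3; elsewhere both bids give the same outcome.
$26621.8: truthful payoff $5387.5, deviation payoff $0 → loss $5387.5.
$82642.3: outcomes coincide → loss $0.
$5432.6: outcomes coincide → loss $0.
$4007.6: outcomes coincide → loss $0.
$8174: truthful payoff $23835.3, deviation payoff $0 → loss $23835.3.
$28287.2: truthful payoff $3722.1, deviation payoff $0 → loss $3722.1.
$19284.4: truthful payoff $12724.9, deviation payoff $0 → loss $12724.9.
Total loss = $5387.5 + $23835.3 + $3722.1 + $12724.9 = $45669.8.

$45669.8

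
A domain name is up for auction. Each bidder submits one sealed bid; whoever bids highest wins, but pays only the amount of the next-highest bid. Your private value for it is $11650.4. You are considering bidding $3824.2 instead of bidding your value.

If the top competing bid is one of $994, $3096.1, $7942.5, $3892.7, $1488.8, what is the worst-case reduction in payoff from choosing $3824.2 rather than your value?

$994: same outcome either way → loss $0.
$3096.1: same outcome either way → loss $0.
$7942.5: truthful gives $3707.9, deviation gives $0 → loss $3707.9.
$3892.7: truthful gives $7757.7, deviation gives $0 → loss $7757.7.
$1488.8: same outcome either way → loss $0.
Maximum loss: $7757.7.

$7757.7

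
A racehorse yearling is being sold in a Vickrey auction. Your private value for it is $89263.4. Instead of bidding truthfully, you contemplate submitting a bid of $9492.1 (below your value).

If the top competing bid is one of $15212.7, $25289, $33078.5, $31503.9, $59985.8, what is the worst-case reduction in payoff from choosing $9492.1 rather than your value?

$74050.7

$15212.7: truthful gives $74050.7, deviation gives $0 → loss $74050.7.
$25289: truthful gives $63974.4, deviation gives $0 → loss $63974.4.
$33078.5: truthful gives $56184.9, deviation gives $0 → loss $56184.9.
$31503.9: truthful gives $57759.5, deviation gives $0 → loss $57759.5.
$59985.8: truthful gives $29277.6, deviation gives $0 → loss $29277.6.
Maximum loss: $74050.7.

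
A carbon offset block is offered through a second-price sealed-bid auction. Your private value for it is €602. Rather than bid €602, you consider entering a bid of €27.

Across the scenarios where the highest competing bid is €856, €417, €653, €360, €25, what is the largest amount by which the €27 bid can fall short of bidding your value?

€242

€856: same outcome either way → loss €0.
€417: truthful gives €185, deviation gives €0 → loss €185.
€653: same outcome either way → loss €0.
€360: truthful gives €242, deviation gives €0 → loss €242.
€25: same outcome either way → loss €0.
Maximum loss: €242.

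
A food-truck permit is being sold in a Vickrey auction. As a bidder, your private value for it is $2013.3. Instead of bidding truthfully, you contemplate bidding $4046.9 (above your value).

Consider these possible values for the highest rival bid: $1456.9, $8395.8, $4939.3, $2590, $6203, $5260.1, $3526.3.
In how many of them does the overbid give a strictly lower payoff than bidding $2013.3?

The deviation hurts exactly when the highest competing bid lies strictly between $2013.3 and $4046.9 — overbidding then wins at a price above your value.
$1456.9: below both → same outcome either way.
$8395.8: above both → same outcome either way.
$4939.3: above both → same outcome either way.
$2590: inside the interval → strictly worse (loss $576.7).
$6203: above both → same outcome either way.
$5260.1: above both → same outcome either way.
$3526.3: inside the interval → strictly worse (loss $1513).
Count: 2.

2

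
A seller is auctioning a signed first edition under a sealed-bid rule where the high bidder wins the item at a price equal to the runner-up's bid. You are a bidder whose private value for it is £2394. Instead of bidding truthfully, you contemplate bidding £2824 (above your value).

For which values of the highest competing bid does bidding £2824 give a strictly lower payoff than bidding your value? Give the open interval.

If the competing bid is below £2394, both bids win at the same price — no difference.
If it is above £2824, both bids lose — no difference.
If it lies strictly between £2394 and £2824, bidding your value loses (payoff 0) while bidding £2824 wins at a price above your value (payoff negative).
So the deviation strictly hurts on the open interval (£2394, £2824).

(£2394, £2824)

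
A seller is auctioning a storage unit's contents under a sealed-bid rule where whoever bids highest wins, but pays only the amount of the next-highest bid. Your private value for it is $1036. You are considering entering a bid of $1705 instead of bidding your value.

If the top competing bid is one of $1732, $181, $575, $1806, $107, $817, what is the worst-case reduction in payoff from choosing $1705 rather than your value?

$1732: same outcome either way → loss $0.
$181: same outcome either way → loss $0.
$575: same outcome either way → loss $0.
$1806: same outcome either way → loss $0.
$107: same outcome either way → loss $0.
$817: same outcome either way → loss $0.
Maximum loss: $0.

$0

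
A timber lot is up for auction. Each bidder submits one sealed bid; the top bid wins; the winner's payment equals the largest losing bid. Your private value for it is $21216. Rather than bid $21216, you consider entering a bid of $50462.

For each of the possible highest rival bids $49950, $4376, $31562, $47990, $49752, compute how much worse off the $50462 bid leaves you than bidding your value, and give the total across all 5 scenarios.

The deviation costs you only when the competing bid falls strictly between $21216 and $50462; elsewhere both bids give the same outcome.
$49950: truthful payoff $0, deviation payoff −$28734 → loss $28734.
$4376: outcomes coincide → loss $0.
$31562: truthful payoff $0, deviation payoff −$10346 → loss $10346.
$47990: truthful payoff $0, deviation payoff −$26774 → loss $26774.
$49752: truthful payoff $0, deviation payoff −$28536 → loss $28536.
Total loss = $28734 + $10346 + $26774 + $28536 = $94390.
Because the price is fixed by the runner-up's bid, deviating from your value can only change a good outcome into a bad one — never the reverse.

$94390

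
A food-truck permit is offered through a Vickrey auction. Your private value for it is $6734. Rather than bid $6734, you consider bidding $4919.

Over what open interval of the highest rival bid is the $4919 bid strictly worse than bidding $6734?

($4919, $6734)

If the competing bid is below $4919, both bids win at the same price — no difference.
If it is above $6734, both bids lose — no difference.
If it lies strictly between $4919 and $6734, bidding your value wins at a price below your value (positive payoff) while bidding $4919 loses (payoff 0).
So the deviation strictly hurts on the open interval ($4919, $6734).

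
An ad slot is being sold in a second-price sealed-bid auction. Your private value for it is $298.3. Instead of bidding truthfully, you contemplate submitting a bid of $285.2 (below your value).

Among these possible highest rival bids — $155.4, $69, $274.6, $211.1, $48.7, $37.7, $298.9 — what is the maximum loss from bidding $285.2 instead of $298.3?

$0

$155.4: same outcome either way → loss $0.
$69: same outcome either way → loss $0.
$274.6: same outcome either way → loss $0.
$211.1: same outcome either way → loss $0.
$48.7: same outcome either way → loss $0.
$37.7: same outcome either way → loss $0.
$298.9: same outcome either way → loss $0.
Maximum loss: $0.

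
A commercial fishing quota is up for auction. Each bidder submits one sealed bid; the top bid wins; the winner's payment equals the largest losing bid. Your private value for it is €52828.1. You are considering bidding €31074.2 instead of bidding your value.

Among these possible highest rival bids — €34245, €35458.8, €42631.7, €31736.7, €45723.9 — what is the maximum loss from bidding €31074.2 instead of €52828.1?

€21091.4

€34245: truthful gives €18583.1, deviation gives €0 → loss €18583.1.
€35458.8: truthful gives €17369.3, deviation gives €0 → loss €17369.3.
€42631.7: truthful gives €10196.4, deviation gives €0 → loss €10196.4.
€31736.7: truthful gives €21091.4, deviation gives €0 → loss €21091.4.
€45723.9: truthful gives €7104.2, deviation gives €0 → loss €7104.2.
Maximum loss: €21091.4.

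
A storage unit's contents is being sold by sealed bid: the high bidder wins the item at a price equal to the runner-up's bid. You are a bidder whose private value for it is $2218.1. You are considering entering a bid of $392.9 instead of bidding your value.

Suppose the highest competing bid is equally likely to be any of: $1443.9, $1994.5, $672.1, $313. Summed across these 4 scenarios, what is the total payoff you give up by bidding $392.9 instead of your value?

The deviation costs you only when the competing bid falls strictly between $392.9 and $2218.1; elsewhere both bids give the same outcome.
$1443.9: truthful payoff $774.2, deviation payoff $0 → loss $774.2.
$1994.5: truthful payoff $223.6, deviation payoff $0 → loss $223.6.
$672.1: truthful payoff $1546, deviation payoff $0 → loss $1546.
$313: outcomes coincide → loss $0.
Total loss = $774.2 + $223.6 + $1546 = $2543.8.

$2543.8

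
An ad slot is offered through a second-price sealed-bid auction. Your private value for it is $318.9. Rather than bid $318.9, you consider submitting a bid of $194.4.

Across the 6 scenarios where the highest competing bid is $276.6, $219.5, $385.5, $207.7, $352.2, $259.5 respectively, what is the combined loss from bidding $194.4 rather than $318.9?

The deviation costs you only when the competing bid falls strictly between $194.4 and $318.9; elsewhere both bids give the same outcome.
$276.6: truthful payoff $42.3, deviation payoff $0 → loss $42.3.
$219.5: truthful payoff $99.4, deviation payoff $0 → loss $99.4.
$385.5: outcomes coincide → loss $0.
$207.7: truthful payoff $111.2, deviation payoff $0 → loss $111.2.
$352.2: outcomes coincide → loss $0.
$259.5: truthful payoff $59.4, deviation payoff $0 → loss $59.4.
Total loss = $42.3 + $99.4 + $111.2 + $59.4 = $312.3.

$312.3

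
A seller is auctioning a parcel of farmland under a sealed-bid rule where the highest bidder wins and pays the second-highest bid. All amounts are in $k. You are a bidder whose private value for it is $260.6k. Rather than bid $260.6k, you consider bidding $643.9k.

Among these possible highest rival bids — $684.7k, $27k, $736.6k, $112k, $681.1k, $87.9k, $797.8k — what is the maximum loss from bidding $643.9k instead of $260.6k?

$0k

$684.7k: same outcome either way → loss $0k.
$27k: same outcome either way → loss $0k.
$736.6k: same outcome either way → loss $0k.
$112k: same outcome either way → loss $0k.
$681.1k: same outcome either way → loss $0k.
$87.9k: same outcome either way → loss $0k.
$797.8k: same outcome either way → loss $0k.
Maximum loss: $0k.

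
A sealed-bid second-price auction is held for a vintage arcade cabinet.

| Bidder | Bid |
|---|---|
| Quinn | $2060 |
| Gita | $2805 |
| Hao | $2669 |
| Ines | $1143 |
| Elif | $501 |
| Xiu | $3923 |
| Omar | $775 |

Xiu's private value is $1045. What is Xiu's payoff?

−$1760

Highest bid: Xiu at $3923, so Xiu wins.
Second-highest bid: Gita at $2805 — that is the price the winner pays.
Xiu's payoff = value − price = $1045 − $2805 = −$1760.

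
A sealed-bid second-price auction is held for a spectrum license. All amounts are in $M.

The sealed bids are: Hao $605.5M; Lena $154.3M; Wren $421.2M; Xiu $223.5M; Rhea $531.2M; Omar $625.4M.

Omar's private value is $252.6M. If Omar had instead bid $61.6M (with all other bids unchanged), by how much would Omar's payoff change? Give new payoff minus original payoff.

$352.9M

The highest bid among the other bidders is $605.5M; Omar's bid doesn't change that.
Original bid $625.4M: Omar is highest, pays the top rival bid $605.5M; payoff $252.6M − $605.5M = −$352.9M.
Alternative bid $61.6M: Omar is not highest (top rival bid is $605.5M); payoff $0M.
Change in payoff = $0M − (−$352.9M) = $352.9M.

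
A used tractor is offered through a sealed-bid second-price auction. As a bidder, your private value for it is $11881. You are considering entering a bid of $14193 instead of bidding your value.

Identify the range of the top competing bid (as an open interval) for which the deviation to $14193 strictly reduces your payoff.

($11881, $14193)

If the competing bid is below $11881, both bids win at the same price — no difference.
If it is above $14193, both bids lose — no difference.
If it lies strictly between $11881 and $14193, bidding your value loses (payoff 0) while bidding $14193 wins at a price above your value (payoff negative).
So the deviation strictly hurts on the open interval ($11881, $14193).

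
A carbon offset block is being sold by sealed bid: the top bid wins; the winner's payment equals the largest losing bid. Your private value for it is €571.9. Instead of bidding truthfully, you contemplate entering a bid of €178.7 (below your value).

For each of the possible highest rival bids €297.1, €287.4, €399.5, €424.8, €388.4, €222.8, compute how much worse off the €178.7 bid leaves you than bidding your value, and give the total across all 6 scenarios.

€1411.4

The deviation costs you only when the competing bid falls strictly between €178.7 and €571.9; elsewhere both bids give the same outcome.
€297.1: truthful payoff €274.8, deviation payoff €0 → loss €274.8.
€287.4: truthful payoff €284.5, deviation payoff €0 → loss €284.5.
€399.5: truthful payoff €172.4, deviation payoff €0 → loss €172.4.
€424.8: truthful payoff €147.1, deviation payoff €0 → loss €147.1.
€388.4: truthful payoff €183.5, deviation payoff €0 → loss €183.5.
€222.8: truthful payoff €349.1, deviation payoff €0 → loss €349.1.
Total loss = €274.8 + €284.5 + €172.4 + €147.1 + €183.5 + €349.1 = €1411.4.
Because the price is fixed by the runner-up's bid, deviating from your value can only change a good outcome into a bad one — never the reverse.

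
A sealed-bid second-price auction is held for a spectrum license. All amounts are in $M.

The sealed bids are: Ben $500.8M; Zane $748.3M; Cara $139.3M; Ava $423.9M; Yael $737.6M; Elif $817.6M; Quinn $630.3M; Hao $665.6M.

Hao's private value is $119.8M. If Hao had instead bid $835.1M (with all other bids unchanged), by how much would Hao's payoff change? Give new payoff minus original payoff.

The highest bid among the other bidders is $817.6M; Hao's bid doesn't change that.
Original bid $665.6M: Hao is not highest (top rival bid is $817.6M); payoff $0M.
Alternative bid $835.1M: Hao is highest, pays the top rival bid $817.6M; payoff $119.8M − $817.6M = −$697.8M.
Change in payoff = −$697.8M − ($0M) = −$697.8M.

−$697.8M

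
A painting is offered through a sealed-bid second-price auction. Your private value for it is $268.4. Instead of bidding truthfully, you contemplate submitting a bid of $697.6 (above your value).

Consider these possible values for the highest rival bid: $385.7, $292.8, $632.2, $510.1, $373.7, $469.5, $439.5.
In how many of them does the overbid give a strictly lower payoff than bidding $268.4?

The deviation hurts exactly when the highest competing bid lies strictly between $268.4 and $697.6 — overbidding then wins at a price above your value.
$385.7: inside the interval → strictly worse (loss $117.3).
$292.8: inside the interval → strictly worse (loss $24.4).
$632.2: inside the interval → strictly worse (loss $363.8).
$510.1: inside the interval → strictly worse (loss $241.7).
$373.7: inside the interval → strictly worse (loss $105.3).
$469.5: inside the interval → strictly worse (loss $201.1).
$439.5: inside the interval → strictly worse (loss $171.1).
Count: 7.

7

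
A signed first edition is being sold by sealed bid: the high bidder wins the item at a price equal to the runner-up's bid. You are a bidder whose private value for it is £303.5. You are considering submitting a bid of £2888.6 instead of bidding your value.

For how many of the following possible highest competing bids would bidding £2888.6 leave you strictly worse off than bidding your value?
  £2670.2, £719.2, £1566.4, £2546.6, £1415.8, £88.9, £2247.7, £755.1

7

The deviation hurts exactly when the highest competing bid lies strictly between £303.5 and £2888.6 — overbidding then wins at a price above your value.
£2670.2: inside the interval → strictly worse (loss £2366.7).
£719.2: inside the interval → strictly worse (loss £415.7).
£1566.4: inside the interval → strictly worse (loss £1262.9).
£2546.6: inside the interval → strictly worse (loss £2243.1).
£1415.8: inside the interval → strictly worse (loss £1112.3).
£88.9: below both → same outcome either way.
£2247.7: inside the interval → strictly worse (loss £1944.2).
£755.1: inside the interval → strictly worse (loss £451.6).
Count: 7.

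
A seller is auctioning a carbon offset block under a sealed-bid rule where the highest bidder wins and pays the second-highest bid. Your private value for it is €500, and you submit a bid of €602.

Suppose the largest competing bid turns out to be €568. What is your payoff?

Your bid €602 exceeds the highest competing bid €568, so you win.
In a second-price auction the winner pays the second-highest bid, €568.
Payoff = value − price = €500 − €568 = −€68.

−€68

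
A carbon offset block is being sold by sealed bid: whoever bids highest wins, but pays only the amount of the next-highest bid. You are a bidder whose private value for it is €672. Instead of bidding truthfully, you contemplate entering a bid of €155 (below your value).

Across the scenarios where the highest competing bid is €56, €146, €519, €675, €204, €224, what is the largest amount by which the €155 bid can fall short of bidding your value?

€468

€56: same outcome either way → loss €0.
€146: same outcome either way → loss €0.
€519: truthful gives €153, deviation gives €0 → loss €153.
€675: same outcome either way → loss €0.
€204: truthful gives €468, deviation gives €0 → loss €468.
€224: truthful gives €448, deviation gives €0 → loss €448.
Maximum loss: €468.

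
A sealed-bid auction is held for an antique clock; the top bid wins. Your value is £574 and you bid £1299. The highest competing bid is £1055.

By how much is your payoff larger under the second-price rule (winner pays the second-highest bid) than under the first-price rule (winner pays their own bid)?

You have the highest bid, so you win under either rule.
Second-price: pay £1055 → payoff −£481.
First-price: pay your own bid £1299 → payoff −£725.
Difference = −£481 − (−£725) = £244.

£244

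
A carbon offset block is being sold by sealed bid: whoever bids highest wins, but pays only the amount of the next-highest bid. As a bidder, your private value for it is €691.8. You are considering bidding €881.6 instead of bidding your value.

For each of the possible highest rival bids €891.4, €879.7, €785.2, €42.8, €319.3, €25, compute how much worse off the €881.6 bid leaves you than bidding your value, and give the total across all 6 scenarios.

€281.3

The deviation costs you only when the competing bid falls strictly between €691.8 and €881.6; elsewhere both bids give the same outcome.
€891.4: outcomes coincide → loss €0.
€879.7: truthful payoff €0, deviation payoff −€187.9 → loss €187.9.
€785.2: truthful payoff €0, deviation payoff −€93.4 → loss €93.4.
€42.8: outcomes coincide → loss €0.
€319.3: outcomes coincide → loss €0.
€25: outcomes coincide → loss €0.
Total loss = €187.9 + €93.4 = €281.3.
Because the price is fixed by the runner-up's bid, deviating from your value can only change a good outcome into a bad one — never the reverse.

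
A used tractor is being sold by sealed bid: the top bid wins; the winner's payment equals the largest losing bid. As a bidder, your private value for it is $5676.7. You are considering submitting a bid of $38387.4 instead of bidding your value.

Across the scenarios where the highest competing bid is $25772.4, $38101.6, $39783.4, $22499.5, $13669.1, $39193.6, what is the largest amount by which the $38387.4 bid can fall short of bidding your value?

$25772.4: truthful gives $0, deviation gives −$20095.7 → loss $20095.7.
$38101.6: truthful gives $0, deviation gives −$32424.9 → loss $32424.9.
$39783.4: same outcome either way → loss $0.
$22499.5: truthful gives $0, deviation gives −$16822.8 → loss $16822.8.
$13669.1: truthful gives $0, deviation gives −$7992.4 → loss $7992.4.
$39193.6: same outcome either way → loss $0.
Maximum loss: $32424.9.

$32424.9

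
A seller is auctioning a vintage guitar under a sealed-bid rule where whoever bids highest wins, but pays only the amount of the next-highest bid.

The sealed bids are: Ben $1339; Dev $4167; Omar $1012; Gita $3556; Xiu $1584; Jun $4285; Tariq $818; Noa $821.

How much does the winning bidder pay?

Highest bid: Jun at $4285, so Jun wins.
Second-highest bid: Dev at $4167 — that is the price the winner pays.

$4167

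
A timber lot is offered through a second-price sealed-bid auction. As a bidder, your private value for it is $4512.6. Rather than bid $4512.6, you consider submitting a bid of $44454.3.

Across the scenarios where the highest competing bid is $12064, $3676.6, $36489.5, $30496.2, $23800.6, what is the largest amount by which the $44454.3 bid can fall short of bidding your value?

$12064: truthful gives $0, deviation gives −$7551.4 → loss $7551.4.
$3676.6: same outcome either way → loss $0.
$36489.5: truthful gives $0, deviation gives −$31976.9 → loss $31976.9.
$30496.2: truthful gives $0, deviation gives −$25983.6 → loss $25983.6.
$23800.6: truthful gives $0, deviation gives −$19288 → loss $19288.
Maximum loss: $31976.9.

$31976.9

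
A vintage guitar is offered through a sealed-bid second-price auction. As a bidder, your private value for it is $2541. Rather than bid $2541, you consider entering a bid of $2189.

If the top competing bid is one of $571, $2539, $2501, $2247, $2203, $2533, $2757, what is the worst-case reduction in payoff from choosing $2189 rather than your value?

$571: same outcome either way → loss $0.
$2539: truthful gives $2, deviation gives $0 → loss $2.
$2501: truthful gives $40, deviation gives $0 → loss $40.
$2247: truthful gives $294, deviation gives $0 → loss $294.
$2203: truthful gives $338, deviation gives $0 → loss $338.
$2533: truthful gives $8, deviation gives $0 → loss $8.
$2757: same outcome either way → loss $0.
Maximum loss: $338.

$338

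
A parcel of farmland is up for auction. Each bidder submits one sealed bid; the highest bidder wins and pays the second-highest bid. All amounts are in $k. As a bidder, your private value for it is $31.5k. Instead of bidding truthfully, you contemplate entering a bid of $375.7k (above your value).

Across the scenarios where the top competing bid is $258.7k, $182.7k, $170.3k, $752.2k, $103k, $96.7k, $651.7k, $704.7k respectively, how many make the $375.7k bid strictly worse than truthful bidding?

5

The deviation hurts exactly when the highest competing bid lies strictly between $31.5k and $375.7k — overbidding then wins at a price above your value.
$258.7k: inside the interval → strictly worse (loss $227.2k).
$182.7k: inside the interval → strictly worse (loss $151.2k).
$170.3k: inside the interval → strictly worse (loss $138.8k).
$752.2k: above both → same outcome either way.
$103k: inside the interval → strictly worse (loss $71.5k).
$96.7k: inside the interval → strictly worse (loss $65.2k).
$651.7k: above both → same outcome either way.
$704.7k: above both → same outcome either way.
Count: 5.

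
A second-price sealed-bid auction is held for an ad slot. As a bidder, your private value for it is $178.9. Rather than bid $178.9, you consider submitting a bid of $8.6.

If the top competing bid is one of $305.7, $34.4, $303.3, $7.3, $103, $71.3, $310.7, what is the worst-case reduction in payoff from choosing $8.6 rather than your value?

$305.7: same outcome either way → loss $0.
$34.4: truthful gives $144.5, deviation gives $0 → loss $144.5.
$303.3: same outcome either way → loss $0.
$7.3: same outcome either way → loss $0.
$103: truthful gives $75.9, deviation gives $0 → loss $75.9.
$71.3: truthful gives $107.6, deviation gives $0 → loss $107.6.
$310.7: same outcome either way → loss $0.
Maximum loss: $144.5.

$144.5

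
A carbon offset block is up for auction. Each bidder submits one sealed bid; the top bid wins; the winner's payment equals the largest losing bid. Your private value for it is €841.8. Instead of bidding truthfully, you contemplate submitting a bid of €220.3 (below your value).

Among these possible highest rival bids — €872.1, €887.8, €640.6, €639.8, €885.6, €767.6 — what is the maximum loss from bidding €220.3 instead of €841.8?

€872.1: same outcome either way → loss €0.
€887.8: same outcome either way → loss €0.
€640.6: truthful gives €201.2, deviation gives €0 → loss €201.2.
€639.8: truthful gives €202, deviation gives €0 → loss €202.
€885.6: same outcome either way → loss €0.
€767.6: truthful gives €74.2, deviation gives €0 → loss €74.2.
Maximum loss: €202.

€202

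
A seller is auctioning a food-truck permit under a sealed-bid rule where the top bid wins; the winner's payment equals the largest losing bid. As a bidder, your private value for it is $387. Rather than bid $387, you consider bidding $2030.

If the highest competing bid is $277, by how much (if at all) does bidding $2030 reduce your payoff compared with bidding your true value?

Bidding your value $387: you win (since $387 > $277) and pay $277. Payoff $110.
Bidding $2030: you win and pay $277. Payoff $387 − $277 = $110.
Difference = $110 − $110 = $0; both bids lead to the same outcome because the competing bid is below both your value and your alternative bid.
Because the price is fixed by the runner-up's bid, deviating from your value can only change a good outcome into a bad one — never the reverse.

$0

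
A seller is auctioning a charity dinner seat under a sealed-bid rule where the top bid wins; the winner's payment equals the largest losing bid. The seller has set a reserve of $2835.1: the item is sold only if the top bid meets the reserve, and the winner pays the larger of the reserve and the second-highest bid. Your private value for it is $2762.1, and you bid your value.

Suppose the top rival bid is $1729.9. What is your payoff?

Your bid $2762.1 is the highest bid but falls below the reserve $2835.1, so the item goes unsold. Payoff $0.

$0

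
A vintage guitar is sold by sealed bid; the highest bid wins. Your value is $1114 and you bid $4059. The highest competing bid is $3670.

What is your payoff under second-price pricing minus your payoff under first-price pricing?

You have the highest bid, so you win under either rule.
Second-price: pay $3670 → payoff −$2556.
First-price: pay your own bid $4059 → payoff −$2945.
Difference = −$2556 − (−$2945) = $389.

$389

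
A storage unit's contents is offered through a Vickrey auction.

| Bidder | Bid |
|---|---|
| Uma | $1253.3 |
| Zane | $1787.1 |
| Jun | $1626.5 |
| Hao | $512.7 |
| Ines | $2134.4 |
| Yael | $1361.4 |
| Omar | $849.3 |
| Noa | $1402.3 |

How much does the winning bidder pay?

$1787.1

Highest bid: Ines at $2134.4, so Ines wins.
Second-highest bid: Zane at $1787.1 — that is the price the winner pays.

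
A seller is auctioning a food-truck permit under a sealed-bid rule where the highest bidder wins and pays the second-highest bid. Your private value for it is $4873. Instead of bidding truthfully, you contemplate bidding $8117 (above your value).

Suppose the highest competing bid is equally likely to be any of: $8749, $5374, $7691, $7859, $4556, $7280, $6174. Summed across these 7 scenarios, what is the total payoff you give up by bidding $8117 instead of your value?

The deviation costs you only when the competing bid falls strictly between $4873 and $8117; elsewhere both bids give the same outcome.
$8749: outcomes coincide → loss $0.
$5374: truthful payoff $0, deviation payoff −$501 → loss $501.
$7691: truthful payoff $0, deviation payoff −$2818 → loss $2818.
$7859: truthful payoff $0, deviation payoff −$2986 → loss $2986.
$4556: outcomes coincide → loss $0.
$7280: truthful payoff $0, deviation payoff −$2407 → loss $2407.
$6174: truthful payoff $0, deviation payoff −$1301 → loss $1301.
Total loss = $501 + $2818 + $2986 + $2407 + $1301 = $10013.

$10013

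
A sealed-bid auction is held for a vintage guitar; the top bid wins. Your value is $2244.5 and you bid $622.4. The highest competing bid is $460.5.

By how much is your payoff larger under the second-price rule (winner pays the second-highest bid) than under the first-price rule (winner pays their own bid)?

You have the highest bid, so you win under either rule.
Second-price: pay $460.5 → payoff $1784.
First-price: pay your own bid $622.4 → payoff $1622.1.
Difference = $1784 − ($1622.1) = $161.9.

$161.9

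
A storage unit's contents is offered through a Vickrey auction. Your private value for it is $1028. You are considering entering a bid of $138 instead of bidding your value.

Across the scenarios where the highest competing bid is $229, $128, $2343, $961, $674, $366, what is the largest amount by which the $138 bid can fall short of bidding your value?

$799

$229: truthful gives $799, deviation gives $0 → loss $799.
$128: same outcome either way → loss $0.
$2343: same outcome either way → loss $0.
$961: truthful gives $67, deviation gives $0 → loss $67.
$674: truthful gives $354, deviation gives $0 → loss $354.
$366: truthful gives $662, deviation gives $0 → loss $662.
Maximum loss: $799.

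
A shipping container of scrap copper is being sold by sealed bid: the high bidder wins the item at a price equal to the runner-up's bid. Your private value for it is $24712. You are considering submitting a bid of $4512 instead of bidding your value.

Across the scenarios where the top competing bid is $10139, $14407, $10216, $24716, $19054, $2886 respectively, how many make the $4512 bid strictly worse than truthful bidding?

The deviation hurts exactly when the highest competing bid lies strictly between $4512 and $24712 — underbidding then forfeits a profitable win.
$10139: inside the interval → strictly worse (loss $14573).
$14407: inside the interval → strictly worse (loss $10305).
$10216: inside the interval → strictly worse (loss $14496).
$24716: above both → same outcome either way.
$19054: inside the interval → strictly worse (loss $5658).
$2886: below both → same outcome either way.
Count: 4.

4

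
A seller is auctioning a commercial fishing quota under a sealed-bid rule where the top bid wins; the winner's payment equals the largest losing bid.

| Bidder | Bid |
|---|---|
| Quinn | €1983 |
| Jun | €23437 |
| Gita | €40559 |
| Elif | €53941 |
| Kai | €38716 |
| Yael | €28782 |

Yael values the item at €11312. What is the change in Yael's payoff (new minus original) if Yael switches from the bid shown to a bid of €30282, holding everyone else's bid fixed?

The highest bid among the other bidders is €53941; Yael's bid doesn't change that.
Original bid €28782: Yael is not highest (top rival bid is €53941); payoff €0.
Alternative bid €30282: Yael is not highest (top rival bid is €53941); payoff €0.
Change in payoff = €0 − (€0) = €0.

€0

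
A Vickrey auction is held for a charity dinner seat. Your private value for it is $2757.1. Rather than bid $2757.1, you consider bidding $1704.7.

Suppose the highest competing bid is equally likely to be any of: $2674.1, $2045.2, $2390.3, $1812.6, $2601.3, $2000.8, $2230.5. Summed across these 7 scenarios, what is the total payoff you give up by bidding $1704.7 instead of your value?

The deviation costs you only when the competing bid falls strictly between $1704.7 and $2757.1; elsewhere both bids give the same outcome.
$2674.1: truthful payoff $83, deviation payoff $0 → loss $83.
$2045.2: truthful payoff $711.9, deviation payoff $0 → loss $711.9.
$2390.3: truthful payoff $366.8, deviation payoff $0 → loss $366.8.
$1812.6: truthful payoff $944.5, deviation payoff $0 → loss $944.5.
$2601.3: truthful payoff $155.8, deviation payoff $0 → loss $155.8.
$2000.8: truthful payoff $756.3, deviation payoff $0 → loss $756.3.
$2230.5: truthful payoff $526.6, deviation payoff $0 → loss $526.6.
Total loss = $83 + $711.9 + $366.8 + $944.5 + $155.8 + $756.3 + $526.6 = $3544.9.
In a second-price auction your bid sets only whether you win, not what you pay, so bidding your true value is weakly dominant.

$3544.9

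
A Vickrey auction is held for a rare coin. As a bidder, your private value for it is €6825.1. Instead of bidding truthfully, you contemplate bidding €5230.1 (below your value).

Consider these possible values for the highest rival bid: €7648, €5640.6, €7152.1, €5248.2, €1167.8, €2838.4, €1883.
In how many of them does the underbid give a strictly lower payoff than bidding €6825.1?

2

The deviation hurts exactly when the highest competing bid lies strictly between €5230.1 and €6825.1 — underbidding then forfeits a profitable win.
€7648: above both → same outcome either way.
€5640.6: inside the interval → strictly worse (loss €1184.5).
€7152.1: above both → same outcome either way.
€5248.2: inside the interval → strictly worse (loss €1576.9).
€1167.8: below both → same outcome either way.
€2838.4: below both → same outcome either way.
€1883: below both → same outcome either way.
Count: 2.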